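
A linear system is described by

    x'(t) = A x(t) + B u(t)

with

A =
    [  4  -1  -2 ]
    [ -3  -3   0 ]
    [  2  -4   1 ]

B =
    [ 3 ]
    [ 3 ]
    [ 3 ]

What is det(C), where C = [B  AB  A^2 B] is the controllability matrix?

-2295

AB = [[3], [-18], [-3]]
A^2B = [[36], [45], [75]]
Controllability matrix C = [B  AB  A^2B] = [[3, 3, 36], [3, -18, 45], [3, -3, 75]]
Expanding along the first row, det(C) = 3·((-18)·75 - 45·(-3)) - 3·(3·75 - 45·3) + 36·(3·(-3) - (-18)·3) = 3·(-1215) - 3·90 + 36·45 = -2295
Since det(C) ≠ 0, rank(C) = 3 and the system is completely controllable.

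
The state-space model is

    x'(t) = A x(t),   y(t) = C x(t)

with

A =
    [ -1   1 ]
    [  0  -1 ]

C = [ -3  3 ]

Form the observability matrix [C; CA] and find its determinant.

CA = [[3, -6]]
Observability matrix O = [C; CA] = [[-3, 3], [3, -6]]
det(O) = (-3)·(-6) - 3·3 = 18 - 9 = 9
Since det(O) ≠ 0, rank(O) = 2 and the system is completely observable.

9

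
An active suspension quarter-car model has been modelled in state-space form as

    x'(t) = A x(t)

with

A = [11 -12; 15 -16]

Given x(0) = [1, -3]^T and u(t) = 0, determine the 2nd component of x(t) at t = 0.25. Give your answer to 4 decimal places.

det(sI - A) = s^2 - (tr A)s + det A, with tr A = 11 + (-16) = -5 and det A = 11·(-16) - (-12)·15 = -176 - (-180) = 4.
So p(s) = det(sI - A) = s^2 + 5s + 4.
Factor s^2 + 5s + 4: two numbers with sum -5 and product 4 are -1 and -4, so s^2 + 5s + 4 = (s + 1)(s + 4).
Hence p(s) = (s + 1) (s + 4), with roots -4, -1.
The eigenvalues -4, -1 are distinct and real, so A is diagonalisable and x(t) = e^{At} x(0) = V diag(e^{λ_i t}) V^{-1} x(0), where the columns of V are the eigenvectors.
λ = -4: A - (-4)I = [[15, -12], [15, -12]]. Row 1 gives 15·v1 + (-12)·v2 = 0, so take v_1 = [4, 5]^T.
λ = -1: A - (-1)I = [[12, -12], [15, -15]]. Row 1 gives 12·v1 + (-12)·v2 = 0, so take v_2 = [1, 1]^T.
V = [v_1 v_2] = [[4, 1], [5, 1]] has det V = -1, so V^{-1} = adj(V)/det V = [[-1, 1], [5, -4]].
Modal coordinates z(0) = V^{-1} x(0): (-1)·1 + 1·(-3) = -4; 5·1 + (-4)·(-3) = 17; so z(0) = [-4, 17]^T.
x_2(t) = Σ_i (v_i)_2 · z_i(0) · e^{λ_i t} (row 2 of V times the modal terms).
x_2(0.25) = 5·(-4)·e^{-4·0.25} + 1·17·e^{-1·0.25} = (-20)·0.367879 + 17·0.778801 = 5.8820.

5.8820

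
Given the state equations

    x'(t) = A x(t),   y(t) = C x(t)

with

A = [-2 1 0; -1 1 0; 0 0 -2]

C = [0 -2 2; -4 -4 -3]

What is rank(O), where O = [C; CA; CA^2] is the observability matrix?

3

CA = [[2, -2, -4], [12, -8, 6]]
CA^2 = [[-2, 0, 8], [-16, 4, -12]]
Observability matrix O = [C; CA; CA^2] = [[0, -2, 2], [-4, -4, -3], [2, -2, -4], [12, -8, 6], [-2, 0, 8], [-16, 4, -12]]
Take the 3×3 submatrix of O formed by rows 1, 2, 3: [[0, -2, 2], [-4, -4, -3], [2, -2, -4]]. Its determinant is 0·((-4)·(-4) - (-3)·(-2)) - (-2)·((-4)·(-4) - (-3)·2) + 2·((-4)·(-2) - (-4)·2) = 0·10 - (-2)·22 + 2·16 = 76 ≠ 0.
So rank(O) ≥ 3; since O has 3 columns, rank(O) = 3.
rank(O) = 3 = n, so the pair (A, C) is completely observable.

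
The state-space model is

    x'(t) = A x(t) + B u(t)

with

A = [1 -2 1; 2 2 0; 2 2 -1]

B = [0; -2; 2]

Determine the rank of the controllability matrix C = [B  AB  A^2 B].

AB = [[6], [-4], [-6]]
A^2B = [[8], [4], [10]]
Controllability matrix C = [B  AB  A^2B] = [[0, 6, 8], [-2, -4, 4], [2, -6, 10]]
det(C) = 0·((-4)·10 - 4·(-6)) - 6·((-2)·10 - 4·2) + 8·((-2)·(-6) - (-4)·2) = 0·(-16) - 6·(-28) + 8·20 = 328 ≠ 0, so rank(C) = 3.
rank(C) = 3 = n, so the pair (A, B) is completely controllable.

3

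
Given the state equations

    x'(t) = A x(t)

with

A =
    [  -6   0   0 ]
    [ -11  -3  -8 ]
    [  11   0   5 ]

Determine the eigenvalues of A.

det(sI - A) = s^3 - (tr A)s^2 + (M11 + M22 + M33)s - det A, where Mii is the 2×2 principal minor of A obtained by deleting row i and column i.
tr A = (-6) + (-3) + 5 = -4; M11 = (-3)·5 - (-8)·0 = -15 - 0 = -15; M22 = (-6)·5 - 0·11 = -30 - 0 = -30; M33 = (-6)·(-3) - 0·(-11) = 18 - 0 = 18; sum of minors = -27.
det A = (-6)·((-3)·5 - (-8)·0) - 0·((-11)·5 - (-8)·11) + 0·((-11)·0 - (-3)·11) = (-6)·(-15) - 0·33 + 0·33 = 90.
So p(s) = det(sI - A) = s^3 + 4s^2 - 27s - 90.
Rational-root test: any integer root divides -90. Testing small divisors, s = -3 works: p(-3) = -27 + 36 + 81 + (-90) = 0, so (s + 3) is a factor.
Dividing, p(s) = (s + 3)(s^2 + s - 30).
Factor s^2 + s - 30: two numbers with sum -1 and product -30 are 5 and -6, so s^2 + s - 30 = (s - 5)(s + 6).
Hence p(s) = (s - 5) (s + 3) (s + 6), with roots -6, -3, 5.
At least one eigenvalue has non-negative real part, so the system is not asymptotically stable.

-6, -3, 5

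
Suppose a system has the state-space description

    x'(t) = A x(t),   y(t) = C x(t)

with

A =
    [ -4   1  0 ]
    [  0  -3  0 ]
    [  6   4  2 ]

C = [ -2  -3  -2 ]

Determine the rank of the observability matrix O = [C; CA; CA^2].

CA = [[-4, -1, -4]]
CA^2 = [[-8, -17, -8]]
Observability matrix O = [C; CA; CA^2] = [[-2, -3, -2], [-4, -1, -4], [-8, -17, -8]]
The columns c1, c2, c3 of O are linearly dependent: -c1 + c3 = 0 (check each entry), so rank(O) ≤ 2.
The 2×2 minor from rows 1, 2, columns 1, 2 is (-2)·(-1) - (-3)·(-4) = 2 - 12 = -10 ≠ 0, so rank(O) = 2.
rank(O) = 2 < n = 3, so the pair (A, C) is not completely observable.

2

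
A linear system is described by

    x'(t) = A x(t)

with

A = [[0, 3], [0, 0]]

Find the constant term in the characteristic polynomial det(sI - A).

0

For a 2×2 matrix, det(sI - A) = s^2 - (tr A)s + det A.
tr A = 0, det A = 0.
So p(s) = s^2.
The constant term is 0.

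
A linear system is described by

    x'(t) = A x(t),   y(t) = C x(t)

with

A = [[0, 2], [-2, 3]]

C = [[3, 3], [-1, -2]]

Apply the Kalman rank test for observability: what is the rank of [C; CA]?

2

CA = [[-6, 15], [4, -8]]
Observability matrix O = [C; CA] = [[3, 3], [-1, -2], [-6, 15], [4, -8]]
Take the 2×2 submatrix of O formed by rows 1, 2: [[3, 3], [-1, -2]]. Its determinant is 3·(-2) - 3·(-1) = -6 - (-3) = -3 ≠ 0.
So rank(O) ≥ 2; since O has 2 columns, rank(O) = 2.
rank(O) = 2 = n, so the pair (A, C) is completely observable.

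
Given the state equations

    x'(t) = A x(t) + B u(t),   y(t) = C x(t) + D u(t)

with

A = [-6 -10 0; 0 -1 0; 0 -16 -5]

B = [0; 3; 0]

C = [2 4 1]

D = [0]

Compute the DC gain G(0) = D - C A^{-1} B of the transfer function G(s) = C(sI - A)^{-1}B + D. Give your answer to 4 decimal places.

G(0) = C(-A)^{-1}B + D = -C A^{-1} B + D.
det A = -30, so A^{-1} = (1/-30)·adj(A) = [[-1/6, 5/3, 0], [0, -1, 0], [0, 16/5, -1/5]]
A^{-1} B = [5, -3, 48/5]^T
C A^{-1} B = 38/5
G(0) = D - C A^{-1} B = 0 - (38/5) = -38/5 ≈ -7.6000

-7.6000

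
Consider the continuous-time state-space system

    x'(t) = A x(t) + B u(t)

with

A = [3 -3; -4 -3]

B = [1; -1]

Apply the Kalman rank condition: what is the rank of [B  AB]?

2

AB = [[6], [-1]]
Controllability matrix C = [B  AB] = [[1, 6], [-1, -1]]
det(C) = 1·(-1) - 6·(-1) = -1 - (-6) = 5 ≠ 0, so rank(C) = 2.
rank(C) = 2 = n, so the pair (A, B) is completely controllable.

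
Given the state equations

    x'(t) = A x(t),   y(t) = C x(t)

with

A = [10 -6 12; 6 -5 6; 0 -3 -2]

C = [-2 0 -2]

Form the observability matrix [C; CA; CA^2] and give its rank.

CA = [[-20, 18, -20]]
CA^2 = [[-92, 90, -92]]
Observability matrix O = [C; CA; CA^2] = [[-2, 0, -2], [-20, 18, -20], [-92, 90, -92]]
The columns c1, c2, c3 of O are linearly dependent: -c1 + c3 = 0 (check each entry), so rank(O) ≤ 2.
The 2×2 minor from rows 1, 2, columns 1, 2 is (-2)·18 - 0·(-20) = -36 - 0 = -36 ≠ 0, so rank(O) = 2.
rank(O) = 2 < n = 3, so the pair (A, C) is not completely observable.

2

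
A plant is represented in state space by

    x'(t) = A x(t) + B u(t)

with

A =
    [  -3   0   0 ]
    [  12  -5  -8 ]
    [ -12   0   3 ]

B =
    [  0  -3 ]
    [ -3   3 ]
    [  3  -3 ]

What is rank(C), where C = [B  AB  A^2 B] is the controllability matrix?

AB = [[0, 9], [-9, -27], [9, 27]]
A^2B = [[0, -27], [-27, 27], [27, -27]]
Controllability matrix C = [B  AB  A^2B] = [[0, -3, 0, 9, 0, -27], [-3, 3, -9, -27, -27, 27], [3, -3, 9, 27, 27, -27]]
The rows r1, r2, r3 of C are linearly dependent: r2 + r3 = 0 (check each entry), so rank(C) ≤ 2.
The 2×2 minor from rows 1, 2, columns 1, 2 is 0·3 - (-3)·(-3) = 0 - 9 = -9 ≠ 0, so rank(C) = 2.
rank(C) = 2 < n = 3, so the pair (A, B) is not completely controllable.

2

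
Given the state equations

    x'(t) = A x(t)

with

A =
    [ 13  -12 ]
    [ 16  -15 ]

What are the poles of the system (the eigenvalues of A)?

-3, 1

det(sI - A) = s^2 - (tr A)s + det A, with tr A = 13 + (-15) = -2 and det A = 13·(-15) - (-12)·16 = -195 - (-192) = -3.
So p(s) = det(sI - A) = s^2 + 2s - 3.
Factor s^2 + 2s - 3: two numbers with sum -2 and product -3 are 1 and -3, so s^2 + 2s - 3 = (s - 1)(s + 3).
Hence p(s) = (s - 1) (s + 3), with roots -3, 1.
At least one eigenvalue has non-negative real part, so the system is not asymptotically stable.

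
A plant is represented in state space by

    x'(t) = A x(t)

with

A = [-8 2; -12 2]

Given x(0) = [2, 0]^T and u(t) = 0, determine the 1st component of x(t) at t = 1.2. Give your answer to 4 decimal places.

-0.3135

det(sI - A) = s^2 - (tr A)s + det A, with tr A = (-8) + 2 = -6 and det A = (-8)·2 - 2·(-12) = -16 - (-24) = 8.
So p(s) = det(sI - A) = s^2 + 6s + 8.
Factor s^2 + 6s + 8: two numbers with sum -6 and product 8 are -2 and -4, so s^2 + 6s + 8 = (s + 2)(s + 4).
Hence p(s) = (s + 2) (s + 4), with roots -4, -2.
The eigenvalues -4, -2 are distinct and real, so A is diagonalisable and x(t) = e^{At} x(0) = V diag(e^{λ_i t}) V^{-1} x(0), where the columns of V are the eigenvectors.
λ = -4: A - (-4)I = [[-4, 2], [-12, 6]]. Row 1 gives (-4)·v1 + 2·v2 = 0, so take v_1 = [1, 2]^T.
λ = -2: A - (-2)I = [[-6, 2], [-12, 4]]. Row 1 gives (-6)·v1 + 2·v2 = 0, so take v_2 = [-1, -3]^T.
V = [v_1 v_2] = [[1, -1], [2, -3]] has det V = -1, so V^{-1} = adj(V)/det V = [[3, -1], [2, -1]].
Modal coordinates z(0) = V^{-1} x(0): 3·2 + (-1)·0 = 6; 2·2 + (-1)·0 = 4; so z(0) = [6, 4]^T.
x_1(t) = Σ_i (v_i)_1 · z_i(0) · e^{λ_i t} (row 1 of V times the modal terms).
x_1(1.2) = 1·6·e^{-4·1.2} + (-1)·4·e^{-2·1.2} = 6·0.008230 + (-4)·0.090718 = -0.3135.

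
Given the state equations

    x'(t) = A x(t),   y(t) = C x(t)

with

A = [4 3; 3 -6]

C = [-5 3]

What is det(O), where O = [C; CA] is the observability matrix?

198

CA = [[-11, -33]]
Observability matrix O = [C; CA] = [[-5, 3], [-11, -33]]
det(O) = (-5)·(-33) - 3·(-11) = 165 - (-33) = 198
Since det(O) ≠ 0, rank(O) = 2 and the system is completely observable.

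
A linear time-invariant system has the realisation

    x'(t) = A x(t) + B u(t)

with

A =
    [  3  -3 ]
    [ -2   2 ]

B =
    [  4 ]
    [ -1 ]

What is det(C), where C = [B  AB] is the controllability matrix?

-25

AB = [[15], [-10]]
Controllability matrix C = [B  AB] = [[4, 15], [-1, -10]]
det(C) = 4·(-10) - 15·(-1) = -40 - (-15) = -25
Since det(C) ≠ 0, rank(C) = 2 and the system is completely controllable.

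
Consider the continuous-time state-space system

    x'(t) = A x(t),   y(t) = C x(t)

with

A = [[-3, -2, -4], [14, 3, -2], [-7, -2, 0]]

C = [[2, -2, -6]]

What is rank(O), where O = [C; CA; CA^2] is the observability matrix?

CA = [[8, 2, -4]]
CA^2 = [[32, -2, -36]]
Observability matrix O = [C; CA; CA^2] = [[2, -2, -6], [8, 2, -4], [32, -2, -36]]
The columns c1, c2, c3 of O are linearly dependent: c1 - 2·c2 + c3 = 0 (check each entry), so rank(O) ≤ 2.
The 2×2 minor from rows 1, 2, columns 1, 2 is 2·2 - (-2)·8 = 4 - (-16) = 20 ≠ 0, so rank(O) = 2.
rank(O) = 2 < n = 3, so the pair (A, C) is not completely observable.

2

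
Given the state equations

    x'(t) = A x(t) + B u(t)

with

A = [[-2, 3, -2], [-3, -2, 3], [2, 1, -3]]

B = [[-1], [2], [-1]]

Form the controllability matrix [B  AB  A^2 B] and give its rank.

3

AB = [[10], [-4], [3]]
A^2B = [[-38], [-13], [7]]
Controllability matrix C = [B  AB  A^2B] = [[-1, 10, -38], [2, -4, -13], [-1, 3, 7]]
det(C) = (-1)·((-4)·7 - (-13)·3) - 10·(2·7 - (-13)·(-1)) + (-38)·(2·3 - (-4)·(-1)) = (-1)·11 - 10·1 + (-38)·2 = -97 ≠ 0, so rank(C) = 3.
rank(C) = 3 = n, so the pair (A, B) is completely controllable.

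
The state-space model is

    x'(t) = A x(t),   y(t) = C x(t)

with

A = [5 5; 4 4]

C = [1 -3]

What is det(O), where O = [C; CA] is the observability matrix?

-28

CA = [[-7, -7]]
Observability matrix O = [C; CA] = [[1, -3], [-7, -7]]
det(O) = 1·(-7) - (-3)·(-7) = -7 - 21 = -28
Since det(O) ≠ 0, rank(O) = 2 and the system is completely observable.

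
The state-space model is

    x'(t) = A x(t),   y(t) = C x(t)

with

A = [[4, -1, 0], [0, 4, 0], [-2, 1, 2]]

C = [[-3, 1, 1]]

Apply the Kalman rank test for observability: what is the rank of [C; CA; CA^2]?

3

CA = [[-14, 8, 2]]
CA^2 = [[-60, 48, 4]]
Observability matrix O = [C; CA; CA^2] = [[-3, 1, 1], [-14, 8, 2], [-60, 48, 4]]
det(O) = (-3)·(8·4 - 2·48) - 1·((-14)·4 - 2·(-60)) + 1·((-14)·48 - 8·(-60)) = (-3)·(-64) - 1·64 + 1·(-192) = -64 ≠ 0, so rank(O) = 3.
rank(O) = 3 = n, so the pair (A, C) is completely observable.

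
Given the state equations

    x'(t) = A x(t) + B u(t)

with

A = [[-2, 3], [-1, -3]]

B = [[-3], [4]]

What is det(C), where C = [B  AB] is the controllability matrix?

AB = [[18], [-9]]
Controllability matrix C = [B  AB] = [[-3, 18], [4, -9]]
det(C) = (-3)·(-9) - 18·4 = 27 - 72 = -45
Since det(C) ≠ 0, rank(C) = 2 and the system is completely controllable.

-45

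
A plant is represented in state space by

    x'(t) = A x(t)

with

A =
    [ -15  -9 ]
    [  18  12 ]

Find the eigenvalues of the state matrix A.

det(sI - A) = s^2 - (tr A)s + det A, with tr A = (-15) + 12 = -3 and det A = (-15)·12 - (-9)·18 = -180 - (-162) = -18.
So p(s) = det(sI - A) = s^2 + 3s - 18.
Factor s^2 + 3s - 18: two numbers with sum -3 and product -18 are 3 and -6, so s^2 + 3s - 18 = (s - 3)(s + 6).
Hence p(s) = (s - 3) (s + 6), with roots -6, 3.
At least one eigenvalue has non-negative real part, so the system is not asymptotically stable.

-6, 3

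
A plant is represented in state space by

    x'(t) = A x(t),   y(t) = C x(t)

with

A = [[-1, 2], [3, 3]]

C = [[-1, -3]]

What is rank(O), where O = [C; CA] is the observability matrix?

CA = [[-8, -11]]
Observability matrix O = [C; CA] = [[-1, -3], [-8, -11]]
det(O) = (-1)·(-11) - (-3)·(-8) = 11 - 24 = -13 ≠ 0, so rank(O) = 2.
rank(O) = 2 = n, so the pair (A, C) is completely observable.

2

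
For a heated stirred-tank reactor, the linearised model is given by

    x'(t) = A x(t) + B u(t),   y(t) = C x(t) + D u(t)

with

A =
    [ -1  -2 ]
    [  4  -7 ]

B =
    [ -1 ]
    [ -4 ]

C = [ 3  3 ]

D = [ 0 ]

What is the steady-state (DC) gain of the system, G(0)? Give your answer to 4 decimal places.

G(0) = C(-A)^{-1}B + D = -C A^{-1} B + D.
det A = 15, so A^{-1} = (1/15)·adj(A) = [[-7/15, 2/15], [-4/15, -1/15]]
A^{-1} B = [-1/15, 8/15]^T
C A^{-1} B = 7/5
G(0) = D - C A^{-1} B = 0 - (7/5) = -7/5 ≈ -1.4000

-1.4000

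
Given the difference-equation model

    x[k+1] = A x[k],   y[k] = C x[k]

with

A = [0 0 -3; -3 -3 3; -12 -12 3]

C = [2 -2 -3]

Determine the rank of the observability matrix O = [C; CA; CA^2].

CA = [[42, 42, -21]]
CA^2 = [[126, 126, -63]]
Observability matrix O = [C; CA; CA^2] = [[2, -2, -3], [42, 42, -21], [126, 126, -63]]
The columns c1, c2, c3 of O are linearly dependent: 2·c1 - c2 + 2·c3 = 0 (check each entry), so rank(O) ≤ 2.
The 2×2 minor from rows 1, 2, columns 1, 2 is 2·42 - (-2)·42 = 84 - (-84) = 168 ≠ 0, so rank(O) = 2.
rank(O) = 2 < n = 3, so the pair (A, C) is not completely observable.

2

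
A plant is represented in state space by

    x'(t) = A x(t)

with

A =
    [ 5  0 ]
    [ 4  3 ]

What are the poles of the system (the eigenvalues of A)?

det(sI - A) = s^2 - (tr A)s + det A, with tr A = 5 + 3 = 8 and det A = 5·3 - 0·4 = 15 - 0 = 15.
So p(s) = det(sI - A) = s^2 - 8s + 15.
Factor s^2 - 8s + 15: two numbers with sum 8 and product 15 are 5 and 3, so s^2 - 8s + 15 = (s - 5)(s - 3).
Hence p(s) = (s - 5) (s - 3), with roots 3, 5.
At least one eigenvalue has non-negative real part, so the system is not asymptotically stable.

3, 5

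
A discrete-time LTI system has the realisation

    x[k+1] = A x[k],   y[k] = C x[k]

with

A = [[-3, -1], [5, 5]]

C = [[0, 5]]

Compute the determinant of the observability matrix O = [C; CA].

CA = [[25, 25]]
Observability matrix O = [C; CA] = [[0, 5], [25, 25]]
det(O) = 0·25 - 5·25 = 0 - 125 = -125
Since det(O) ≠ 0, rank(O) = 2 and the system is completely observable.

-125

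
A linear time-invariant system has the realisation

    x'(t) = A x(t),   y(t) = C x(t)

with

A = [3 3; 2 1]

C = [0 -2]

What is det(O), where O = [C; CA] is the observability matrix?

CA = [[-4, -2]]
Observability matrix O = [C; CA] = [[0, -2], [-4, -2]]
det(O) = 0·(-2) - (-2)·(-4) = 0 - 8 = -8
Since det(O) ≠ 0, rank(O) = 2 and the system is completely observable.

-8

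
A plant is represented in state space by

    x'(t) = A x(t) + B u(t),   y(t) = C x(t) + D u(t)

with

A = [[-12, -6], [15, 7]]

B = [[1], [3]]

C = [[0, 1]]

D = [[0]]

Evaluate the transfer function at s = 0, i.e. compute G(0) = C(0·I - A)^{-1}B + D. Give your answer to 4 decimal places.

G(0) = C(-A)^{-1}B + D = -C A^{-1} B + D.
det A = 6, so A^{-1} = (1/6)·adj(A) = [[7/6, 1], [-5/2, -2]]
A^{-1} B = [25/6, -17/2]^T
C A^{-1} B = -17/2
G(0) = D - C A^{-1} B = 0 - (-17/2) = 17/2 ≈ 8.5000

8.5000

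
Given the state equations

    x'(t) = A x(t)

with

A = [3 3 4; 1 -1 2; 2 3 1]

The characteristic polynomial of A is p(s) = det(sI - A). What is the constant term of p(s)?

-8

Expand det(sI - A) for the 3×3 matrix.
p(s) = s^3 - 3s^2 - 18s - 8.
(Check: constant term = det(-A) = (-1)^3 det A = -8; coefficient of s^2 = -tr A = -3.)
The constant term is -8.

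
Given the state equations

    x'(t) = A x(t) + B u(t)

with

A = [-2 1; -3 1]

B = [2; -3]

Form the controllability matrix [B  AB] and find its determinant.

AB = [[-7], [-9]]
Controllability matrix C = [B  AB] = [[2, -7], [-3, -9]]
det(C) = 2·(-9) - (-7)·(-3) = -18 - 21 = -39
Since det(C) ≠ 0, rank(C) = 2 and the system is completely controllable.

-39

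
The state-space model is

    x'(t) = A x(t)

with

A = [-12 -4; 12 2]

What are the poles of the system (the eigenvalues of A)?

det(sI - A) = s^2 - (tr A)s + det A, with tr A = (-12) + 2 = -10 and det A = (-12)·2 - (-4)·12 = -24 - (-48) = 24.
So p(s) = det(sI - A) = s^2 + 10s + 24.
Factor s^2 + 10s + 24: two numbers with sum -10 and product 24 are -4 and -6, so s^2 + 10s + 24 = (s + 4)(s + 6).
Hence p(s) = (s + 4) (s + 6), with roots -6, -4.
All eigenvalues have negative real part, so the system is asymptotically stable.

-6, -4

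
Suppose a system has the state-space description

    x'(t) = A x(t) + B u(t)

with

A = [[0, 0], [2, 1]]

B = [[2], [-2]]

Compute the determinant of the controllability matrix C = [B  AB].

AB = [[0], [2]]
Controllability matrix C = [B  AB] = [[2, 0], [-2, 2]]
det(C) = 2·2 - 0·(-2) = 4 - 0 = 4
Since det(C) ≠ 0, rank(C) = 2 and the system is completely controllable.

4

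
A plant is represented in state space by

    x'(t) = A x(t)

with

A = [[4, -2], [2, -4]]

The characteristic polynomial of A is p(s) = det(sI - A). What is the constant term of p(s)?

For a 2×2 matrix, det(sI - A) = s^2 - (tr A)s + det A.
tr A = 0, det A = -12.
So p(s) = s^2 - 12.
The constant term is -12.

-12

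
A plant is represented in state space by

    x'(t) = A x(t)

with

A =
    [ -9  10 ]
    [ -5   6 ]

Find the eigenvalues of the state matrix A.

det(sI - A) = s^2 - (tr A)s + det A, with tr A = (-9) + 6 = -3 and det A = (-9)·6 - 10·(-5) = -54 - (-50) = -4.
So p(s) = det(sI - A) = s^2 + 3s - 4.
Factor s^2 + 3s - 4: two numbers with sum -3 and product -4 are 1 and -4, so s^2 + 3s - 4 = (s - 1)(s + 4).
Hence p(s) = (s - 1) (s + 4), with roots -4, 1.
At least one eigenvalue has non-negative real part, so the system is not asymptotically stable.

-4, 1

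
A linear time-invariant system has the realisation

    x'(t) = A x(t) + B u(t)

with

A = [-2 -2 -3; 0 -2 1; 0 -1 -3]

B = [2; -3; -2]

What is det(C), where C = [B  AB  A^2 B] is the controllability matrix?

AB = [[8], [4], [9]]
A^2B = [[-51], [1], [-31]]
Controllability matrix C = [B  AB  A^2B] = [[2, 8, -51], [-3, 4, 1], [-2, 9, -31]]
Expanding along the first row, det(C) = 2·(4·(-31) - 1·9) - 8·((-3)·(-31) - 1·(-2)) + (-51)·((-3)·9 - 4·(-2)) = 2·(-133) - 8·95 + (-51)·(-19) = -57
Since det(C) ≠ 0, rank(C) = 3 and the system is completely controllable.

-57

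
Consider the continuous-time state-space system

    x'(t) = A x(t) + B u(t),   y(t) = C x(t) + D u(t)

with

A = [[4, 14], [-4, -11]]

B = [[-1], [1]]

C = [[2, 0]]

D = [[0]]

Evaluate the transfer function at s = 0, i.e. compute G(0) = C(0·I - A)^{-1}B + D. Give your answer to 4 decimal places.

0.5000

G(0) = C(-A)^{-1}B + D = -C A^{-1} B + D.
det A = 12, so A^{-1} = (1/12)·adj(A) = [[-11/12, -7/6], [1/3, 1/3]]
A^{-1} B = [-1/4, 0]^T
C A^{-1} B = -1/2
G(0) = D - C A^{-1} B = 0 - (-1/2) = 1/2 ≈ 0.5000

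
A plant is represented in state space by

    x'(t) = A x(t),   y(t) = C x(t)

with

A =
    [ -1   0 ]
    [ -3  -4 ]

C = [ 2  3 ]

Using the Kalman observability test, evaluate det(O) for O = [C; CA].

CA = [[-11, -12]]
Observability matrix O = [C; CA] = [[2, 3], [-11, -12]]
det(O) = 2·(-12) - 3·(-11) = -24 - (-33) = 9
Since det(O) ≠ 0, rank(O) = 2 and the system is completely observable.

9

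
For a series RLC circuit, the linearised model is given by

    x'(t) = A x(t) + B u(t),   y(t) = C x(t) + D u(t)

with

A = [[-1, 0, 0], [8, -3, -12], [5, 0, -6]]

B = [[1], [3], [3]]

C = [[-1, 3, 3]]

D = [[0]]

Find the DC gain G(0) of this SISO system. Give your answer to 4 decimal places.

G(0) = C(-A)^{-1}B + D = -C A^{-1} B + D.
det A = -18, so A^{-1} = (1/-18)·adj(A) = [[-1, 0, 0], [2/3, -1/3, 2/3], [-5/6, 0, -1/6]]
A^{-1} B = [-1, 5/3, -4/3]^T
C A^{-1} B = 2
G(0) = D - C A^{-1} B = 0 - (2) = -2

-2.0000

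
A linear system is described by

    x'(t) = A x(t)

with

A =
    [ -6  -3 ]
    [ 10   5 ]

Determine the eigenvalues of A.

-1, 0

det(sI - A) = s^2 - (tr A)s + det A, with tr A = (-6) + 5 = -1 and det A = (-6)·5 - (-3)·10 = -30 - (-30) = 0.
So p(s) = det(sI - A) = s^2 + s.
Factor s^2 + s: two numbers with sum -1 and product 0 are 0 and -1, so s^2 + s = s(s + 1).
Hence p(s) = s (s + 1), with roots -1, 0.
At least one eigenvalue has non-negative real part, so the system is not asymptotically stable.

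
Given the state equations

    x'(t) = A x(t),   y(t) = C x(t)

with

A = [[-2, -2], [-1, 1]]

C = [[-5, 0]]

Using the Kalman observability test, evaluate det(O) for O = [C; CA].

CA = [[10, 10]]
Observability matrix O = [C; CA] = [[-5, 0], [10, 10]]
det(O) = (-5)·10 - 0·10 = -50 - 0 = -50
Since det(O) ≠ 0, rank(O) = 2 and the system is completely observable.

-50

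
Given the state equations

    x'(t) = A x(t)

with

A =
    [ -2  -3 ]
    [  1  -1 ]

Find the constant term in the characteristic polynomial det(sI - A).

5

For a 2×2 matrix, det(sI - A) = s^2 - (tr A)s + det A.
tr A = -3, det A = 5.
So p(s) = s^2 + 3s + 5.
The constant term is 5.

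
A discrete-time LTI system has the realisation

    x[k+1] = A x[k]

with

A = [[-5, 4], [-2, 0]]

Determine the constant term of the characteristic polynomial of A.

8

For a 2×2 matrix, det(zI - A) = z^2 - (tr A)z + det A.
tr A = -5, det A = 8.
So p(z) = z^2 + 5z + 8.
The constant term is 8.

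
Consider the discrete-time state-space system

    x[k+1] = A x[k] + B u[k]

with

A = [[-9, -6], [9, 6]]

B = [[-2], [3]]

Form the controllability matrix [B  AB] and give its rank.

AB = [[0], [0]]
Controllability matrix C = [B  AB] = [[-2, 0], [3, 0]]
Every column of C is a scalar multiple of column 1 = [-2, 3] (multipliers 1, 0), so the columns span a one-dimensional space.
C ≠ 0, hence rank(C) = 1.
rank(C) = 1 < n = 2, so the pair (A, B) is not completely controllable.

1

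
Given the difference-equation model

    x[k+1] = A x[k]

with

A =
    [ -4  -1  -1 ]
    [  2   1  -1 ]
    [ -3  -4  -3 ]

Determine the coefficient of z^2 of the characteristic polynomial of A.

Expand det(zI - A) for the 3×3 matrix.
p(z) = z^3 + 6z^2 - 24.
(Check: constant term = det(-A) = (-1)^3 det A = -24; coefficient of z^2 = -tr A = 6.)
The coefficient of z^2 is 6.

6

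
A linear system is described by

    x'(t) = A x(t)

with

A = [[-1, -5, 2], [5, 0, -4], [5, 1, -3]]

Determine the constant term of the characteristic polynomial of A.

-31

Expand det(sI - A) for the 3×3 matrix.
p(s) = s^3 + 4s^2 + 22s - 31.
(Check: constant term = det(-A) = (-1)^3 det A = -31; coefficient of s^2 = -tr A = 4.)
The constant term is -31.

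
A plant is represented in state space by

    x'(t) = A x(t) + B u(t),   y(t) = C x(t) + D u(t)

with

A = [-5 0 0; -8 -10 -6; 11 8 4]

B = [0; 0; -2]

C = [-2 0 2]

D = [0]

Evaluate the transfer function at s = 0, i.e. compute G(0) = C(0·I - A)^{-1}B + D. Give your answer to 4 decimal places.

-5.0000

G(0) = C(-A)^{-1}B + D = -C A^{-1} B + D.
det A = -40, so A^{-1} = (1/-40)·adj(A) = [[-1/5, 0, 0], [17/20, 1/2, 3/4], [-23/20, -1, -5/4]]
A^{-1} B = [0, -3/2, 5/2]^T
C A^{-1} B = 5
G(0) = D - C A^{-1} B = 0 - (5) = -5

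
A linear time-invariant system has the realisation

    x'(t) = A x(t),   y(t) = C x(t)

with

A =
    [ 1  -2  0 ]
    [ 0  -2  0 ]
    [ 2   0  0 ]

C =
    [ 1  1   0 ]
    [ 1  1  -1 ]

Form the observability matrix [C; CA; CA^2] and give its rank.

CA = [[1, -4, 0], [-1, -4, 0]]
CA^2 = [[1, 6, 0], [-1, 10, 0]]
Observability matrix O = [C; CA; CA^2] = [[1, 1, 0], [1, 1, -1], [1, -4, 0], [-1, -4, 0], [1, 6, 0], [-1, 10, 0]]
Take the 3×3 submatrix of O formed by rows 1, 2, 3: [[1, 1, 0], [1, 1, -1], [1, -4, 0]]. Its determinant is 1·(1·0 - (-1)·(-4)) - 1·(1·0 - (-1)·1) + 0·(1·(-4) - 1·1) = 1·(-4) - 1·1 + 0·(-5) = -5 ≠ 0.
So rank(O) ≥ 3; since O has 3 columns, rank(O) = 3.
rank(O) = 3 = n, so the pair (A, C) is completely observable.

3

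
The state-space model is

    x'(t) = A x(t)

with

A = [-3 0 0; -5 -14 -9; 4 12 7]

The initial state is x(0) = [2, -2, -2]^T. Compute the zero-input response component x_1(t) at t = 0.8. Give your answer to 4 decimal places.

det(sI - A) = s^3 - (tr A)s^2 + (M11 + M22 + M33)s - det A, where Mii is the 2×2 principal minor of A obtained by deleting row i and column i.
tr A = (-3) + (-14) + 7 = -10; M11 = (-14)·7 - (-9)·12 = -98 - (-108) = 10; M22 = (-3)·7 - 0·4 = -21 - 0 = -21; M33 = (-3)·(-14) - 0·(-5) = 42 - 0 = 42; sum of minors = 31.
det A = (-3)·((-14)·7 - (-9)·12) - 0·((-5)·7 - (-9)·4) + 0·((-5)·12 - (-14)·4) = (-3)·10 - 0·1 + 0·(-4) = -30.
So p(s) = det(sI - A) = s^3 + 10s^2 + 31s + 30.
Rational-root test: any integer root divides 30. Testing small divisors, s = -2 works: p(-2) = -8 + 40 + (-62) + 30 = 0, so (s + 2) is a factor.
Dividing, p(s) = (s + 2)(s^2 + 8s + 15).
Factor s^2 + 8s + 15: two numbers with sum -8 and product 15 are -3 and -5, so s^2 + 8s + 15 = (s + 3)(s + 5).
Hence p(s) = (s + 2) (s + 3) (s + 5), with roots -5, -3, -2.
The eigenvalues -5, -3, -2 are distinct and real, so A is diagonalisable and x(t) = e^{At} x(0) = V diag(e^{λ_i t}) V^{-1} x(0), where the columns of V are the eigenvectors.
λ = -5: A - (-5)I = [[2, 0, 0], [-5, -9, -9], [4, 12, 12]]. v must be orthogonal to every row; (row 1) × (row 2) = [0, 18, -18], so take v_1 = [0, 1, -1]^T.
λ = -3: A - (-3)I = [[0, 0, 0], [-5, -11, -9], [4, 12, 10]]. v must be orthogonal to every row; (row 2) × (row 3) = [-2, 14, -16], so take v_2 = [1, -7, 8]^T.
λ = -2: A - (-2)I = [[-1, 0, 0], [-5, -12, -9], [4, 12, 9]]. v must be orthogonal to every row; (row 1) × (row 2) = [0, -9, 12], so take v_3 = [0, -3, 4]^T.
V = [v_1 v_2 v_3] = [[0, 1, 0], [1, -7, -3], [-1, 8, 4]] has det V = -1, so V^{-1} = adj(V)/det V = [[4, 4, 3], [1, 0, 0], [-1, 1, 1]].
Modal coordinates z(0) = V^{-1} x(0): 4·2 + 4·(-2) + 3·(-2) = -6; 1·2 + 0·(-2) + 0·(-2) = 2; (-1)·2 + 1·(-2) + 1·(-2) = -6; so z(0) = [-6, 2, -6]^T.
x_1(t) = Σ_i (v_i)_1 · z_i(0) · e^{λ_i t} (row 1 of V times the modal terms).
x_1(0.8) = 0·(-6)·e^{-5·0.8} + 1·2·e^{-3·0.8} + 0·(-6)·e^{-2·0.8} = 0·0.018316 + 2·0.090718 + 0·0.201897 = 0.1814.

0.1814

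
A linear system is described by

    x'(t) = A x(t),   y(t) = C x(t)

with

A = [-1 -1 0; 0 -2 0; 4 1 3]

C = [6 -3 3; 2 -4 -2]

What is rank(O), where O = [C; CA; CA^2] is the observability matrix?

CA = [[6, 3, 9], [-10, 4, -6]]
CA^2 = [[30, -3, 27], [-14, -4, -18]]
Observability matrix O = [C; CA; CA^2] = [[6, -3, 3], [2, -4, -2], [6, 3, 9], [-10, 4, -6], [30, -3, 27], [-14, -4, -18]]
The columns c1, c2, c3 of O are linearly dependent: -c1 - c2 + c3 = 0 (check each entry), so rank(O) ≤ 2.
The 2×2 minor from rows 1, 2, columns 1, 2 is 6·(-4) - (-3)·2 = -24 - (-6) = -18 ≠ 0, so rank(O) = 2.
rank(O) = 2 < n = 3, so the pair (A, C) is not completely observable.

2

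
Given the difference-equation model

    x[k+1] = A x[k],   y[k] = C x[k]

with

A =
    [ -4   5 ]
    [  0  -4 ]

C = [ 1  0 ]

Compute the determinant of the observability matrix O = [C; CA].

5

CA = [[-4, 5]]
Observability matrix O = [C; CA] = [[1, 0], [-4, 5]]
det(O) = 1·5 - 0·(-4) = 5 - 0 = 5
Since det(O) ≠ 0, rank(O) = 2 and the system is completely observable.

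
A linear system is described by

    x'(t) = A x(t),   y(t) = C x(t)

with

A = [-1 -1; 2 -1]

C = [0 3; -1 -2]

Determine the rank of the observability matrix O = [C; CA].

2

CA = [[6, -3], [-3, 3]]
Observability matrix O = [C; CA] = [[0, 3], [-1, -2], [6, -3], [-3, 3]]
Take the 2×2 submatrix of O formed by rows 1, 2: [[0, 3], [-1, -2]]. Its determinant is 0·(-2) - 3·(-1) = 0 - (-3) = 3 ≠ 0.
So rank(O) ≥ 2; since O has 2 columns, rank(O) = 2.
rank(O) = 2 = n, so the pair (A, C) is completely observable.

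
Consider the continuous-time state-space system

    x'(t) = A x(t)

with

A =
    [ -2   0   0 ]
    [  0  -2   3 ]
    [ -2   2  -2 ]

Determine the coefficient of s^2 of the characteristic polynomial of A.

6

Expand det(sI - A) for the 3×3 matrix.
p(s) = s^3 + 6s^2 + 6s - 4.
(Check: constant term = det(-A) = (-1)^3 det A = -4; coefficient of s^2 = -tr A = 6.)
The coefficient of s^2 is 6.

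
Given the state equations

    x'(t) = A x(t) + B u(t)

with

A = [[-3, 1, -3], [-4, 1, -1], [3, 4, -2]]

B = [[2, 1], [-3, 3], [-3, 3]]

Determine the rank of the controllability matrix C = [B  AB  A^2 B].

AB = [[0, -9], [-8, -4], [0, 9]]
A^2B = [[-8, -4], [-8, 23], [-32, -61]]
Controllability matrix C = [B  AB  A^2B] = [[2, 1, 0, -9, -8, -4], [-3, 3, -8, -4, -8, 23], [-3, 3, 0, 9, -32, -61]]
Take the 3×3 submatrix of C formed by columns 1, 2, 3: [[2, 1, 0], [-3, 3, -8], [-3, 3, 0]]. Its determinant is 2·(3·0 - (-8)·3) - 1·((-3)·0 - (-8)·(-3)) + 0·((-3)·3 - 3·(-3)) = 2·24 - 1·(-24) + 0·0 = 72 ≠ 0.
So rank(C) ≥ 3; since C has 3 rows, rank(C) = 3.
rank(C) = 3 = n, so the pair (A, B) is completely controllable.

3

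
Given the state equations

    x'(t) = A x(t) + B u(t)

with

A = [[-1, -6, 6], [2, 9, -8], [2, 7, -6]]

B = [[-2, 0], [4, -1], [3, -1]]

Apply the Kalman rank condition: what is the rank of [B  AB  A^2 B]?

AB = [[-4, 0], [8, -1], [6, -1]]
A^2B = [[-8, 0], [16, -1], [12, -1]]
Controllability matrix C = [B  AB  A^2B] = [[-2, 0, -4, 0, -8, 0], [4, -1, 8, -1, 16, -1], [3, -1, 6, -1, 12, -1]]
The rows r1, r2, r3 of C are linearly dependent: -r1 - 2·r2 + 2·r3 = 0 (check each entry), so rank(C) ≤ 2.
The 2×2 minor from rows 1, 2, columns 1, 2 is (-2)·(-1) - 0·4 = 2 - 0 = 2 ≠ 0, so rank(C) = 2.
rank(C) = 2 < n = 3, so the pair (A, B) is not completely controllable.

2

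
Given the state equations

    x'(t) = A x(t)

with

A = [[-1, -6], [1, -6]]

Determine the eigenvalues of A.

-4, -3

det(sI - A) = s^2 - (tr A)s + det A, with tr A = (-1) + (-6) = -7 and det A = (-1)·(-6) - (-6)·1 = 6 - (-6) = 12.
So p(s) = det(sI - A) = s^2 + 7s + 12.
Factor s^2 + 7s + 12: two numbers with sum -7 and product 12 are -3 and -4, so s^2 + 7s + 12 = (s + 3)(s + 4).
Hence p(s) = (s + 3) (s + 4), with roots -4, -3.
All eigenvalues have negative real part, so the system is asymptotically stable.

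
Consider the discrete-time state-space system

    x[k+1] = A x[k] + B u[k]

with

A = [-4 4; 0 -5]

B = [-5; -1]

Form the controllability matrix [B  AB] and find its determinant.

AB = [[16], [5]]
Controllability matrix C = [B  AB] = [[-5, 16], [-1, 5]]
det(C) = (-5)·5 - 16·(-1) = -25 - (-16) = -9
Since det(C) ≠ 0, rank(C) = 2 and the system is completely controllable.

-9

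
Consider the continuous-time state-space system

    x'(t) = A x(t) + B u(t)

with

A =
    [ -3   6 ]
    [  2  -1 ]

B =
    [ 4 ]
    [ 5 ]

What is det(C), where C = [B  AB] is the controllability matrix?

-78

AB = [[18], [3]]
Controllability matrix C = [B  AB] = [[4, 18], [5, 3]]
det(C) = 4·3 - 18·5 = 12 - 90 = -78
Since det(C) ≠ 0, rank(C) = 2 and the system is completely controllable.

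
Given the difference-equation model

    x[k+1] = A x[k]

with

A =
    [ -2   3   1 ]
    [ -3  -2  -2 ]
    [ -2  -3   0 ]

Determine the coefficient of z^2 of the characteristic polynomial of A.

4

Expand det(zI - A) for the 3×3 matrix.
p(z) = z^3 + 4z^2 + 9z - 29.
(Check: constant term = det(-A) = (-1)^3 det A = -29; coefficient of z^2 = -tr A = 4.)
The coefficient of z^2 is 4.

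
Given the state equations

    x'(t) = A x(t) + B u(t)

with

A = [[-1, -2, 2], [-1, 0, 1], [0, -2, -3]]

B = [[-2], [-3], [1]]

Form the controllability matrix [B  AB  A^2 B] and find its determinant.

AB = [[10], [3], [3]]
A^2B = [[-10], [-7], [-15]]
Controllability matrix C = [B  AB  A^2B] = [[-2, 10, -10], [-3, 3, -7], [1, 3, -15]]
Expanding along the first row, det(C) = (-2)·(3·(-15) - (-7)·3) - 10·((-3)·(-15) - (-7)·1) + (-10)·((-3)·3 - 3·1) = (-2)·(-24) - 10·52 + (-10)·(-12) = -352
Since det(C) ≠ 0, rank(C) = 3 and the system is completely controllable.

-352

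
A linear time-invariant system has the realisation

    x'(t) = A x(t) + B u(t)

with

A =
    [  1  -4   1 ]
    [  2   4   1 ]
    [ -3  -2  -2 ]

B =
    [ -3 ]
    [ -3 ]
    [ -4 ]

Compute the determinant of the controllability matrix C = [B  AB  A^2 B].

AB = [[5], [-22], [23]]
A^2B = [[116], [-55], [-17]]
Controllability matrix C = [B  AB  A^2B] = [[-3, 5, 116], [-3, -22, -55], [-4, 23, -17]]
Expanding along the first row, det(C) = (-3)·((-22)·(-17) - (-55)·23) - 5·((-3)·(-17) - (-55)·(-4)) + 116·((-3)·23 - (-22)·(-4)) = (-3)·1639 - 5·(-169) + 116·(-157) = -22284
Since det(C) ≠ 0, rank(C) = 3 and the system is completely controllable.

-22284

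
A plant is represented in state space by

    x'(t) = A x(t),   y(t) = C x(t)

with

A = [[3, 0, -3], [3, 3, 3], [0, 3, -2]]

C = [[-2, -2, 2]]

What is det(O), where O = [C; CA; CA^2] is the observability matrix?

-960

CA = [[-12, 0, -4]]
CA^2 = [[-36, -12, 44]]
Observability matrix O = [C; CA; CA^2] = [[-2, -2, 2], [-12, 0, -4], [-36, -12, 44]]
Expanding along the first row, det(O) = (-2)·(0·44 - (-4)·(-12)) - (-2)·((-12)·44 - (-4)·(-36)) + 2·((-12)·(-12) - 0·(-36)) = (-2)·(-48) - (-2)·(-672) + 2·144 = -960
Since det(O) ≠ 0, rank(O) = 3 and the system is completely observable.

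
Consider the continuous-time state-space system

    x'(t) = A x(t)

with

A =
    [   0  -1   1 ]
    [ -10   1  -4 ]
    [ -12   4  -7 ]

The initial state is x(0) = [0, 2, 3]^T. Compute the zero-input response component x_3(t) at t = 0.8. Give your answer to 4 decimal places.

det(sI - A) = s^3 - (tr A)s^2 + (M11 + M22 + M33)s - det A, where Mii is the 2×2 principal minor of A obtained by deleting row i and column i.
tr A = 0 + 1 + (-7) = -6; M11 = 1·(-7) - (-4)·4 = -7 - (-16) = 9; M22 = 0·(-7) - 1·(-12) = 0 - (-12) = 12; M33 = 0·1 - (-1)·(-10) = 0 - 10 = -10; sum of minors = 11.
det A = 0·(1·(-7) - (-4)·4) - (-1)·((-10)·(-7) - (-4)·(-12)) + 1·((-10)·4 - 1·(-12)) = 0·9 - (-1)·22 + 1·(-28) = -6.
So p(s) = det(sI - A) = s^3 + 6s^2 + 11s + 6.
Rational-root test: any integer root divides 6. Testing small divisors, s = -1 works: p(-1) = -1 + 6 + (-11) + 6 = 0, so (s + 1) is a factor.
Dividing, p(s) = (s + 1)(s^2 + 5s + 6).
Factor s^2 + 5s + 6: two numbers with sum -5 and product 6 are -2 and -3, so s^2 + 5s + 6 = (s + 2)(s + 3).
Hence p(s) = (s + 1) (s + 2) (s + 3), with roots -3, -2, -1.
The eigenvalues -3, -2, -1 are distinct and real, so A is diagonalisable and x(t) = e^{At} x(0) = V diag(e^{λ_i t}) V^{-1} x(0), where the columns of V are the eigenvectors.
λ = -3: A - (-3)I = [[3, -1, 1], [-10, 4, -4], [-12, 4, -4]]. v must be orthogonal to every row; (row 1) × (row 2) = [0, 2, 2], so take v_1 = [0, 1, 1]^T.
λ = -2: A - (-2)I = [[2, -1, 1], [-10, 3, -4], [-12, 4, -5]]. v must be orthogonal to every row; (row 1) × (row 2) = [1, -2, -4], so take v_2 = [1, -2, -4]^T.
λ = -1: A - (-1)I = [[1, -1, 1], [-10, 2, -4], [-12, 4, -6]]. v must be orthogonal to every row; (row 1) × (row 2) = [2, -6, -8], so take v_3 = [1, -3, -4]^T.
V = [v_1 v_2 v_3] = [[0, 1, 1], [1, -2, -3], [1, -4, -4]] has det V = -1, so V^{-1} = adj(V)/det V = [[4, 0, 1], [-1, 1, -1], [2, -1, 1]].
Modal coordinates z(0) = V^{-1} x(0): 4·0 + 0·2 + 1·3 = 3; (-1)·0 + 1·2 + (-1)·3 = -1; 2·0 + (-1)·2 + 1·3 = 1; so z(0) = [3, -1, 1]^T.
x_3(t) = Σ_i (v_i)_3 · z_i(0) · e^{λ_i t} (row 3 of V times the modal terms).
x_3(0.8) = 1·3·e^{-3·0.8} + (-4)·(-1)·e^{-2·0.8} + (-4)·1·e^{-1·0.8} = 3·0.090718 + 4·0.201897 + (-4)·0.449329 = -0.7176.

-0.7176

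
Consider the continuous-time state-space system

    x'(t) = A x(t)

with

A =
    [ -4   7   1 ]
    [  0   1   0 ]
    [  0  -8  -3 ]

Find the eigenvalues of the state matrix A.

det(sI - A) = s^3 - (tr A)s^2 + (M11 + M22 + M33)s - det A, where Mii is the 2×2 principal minor of A obtained by deleting row i and column i.
tr A = (-4) + 1 + (-3) = -6; M11 = 1·(-3) - 0·(-8) = -3 - 0 = -3; M22 = (-4)·(-3) - 1·0 = 12 - 0 = 12; M33 = (-4)·1 - 7·0 = -4 - 0 = -4; sum of minors = 5.
det A = (-4)·(1·(-3) - 0·(-8)) - 7·(0·(-3) - 0·0) + 1·(0·(-8) - 1·0) = (-4)·(-3) - 7·0 + 1·0 = 12.
So p(s) = det(sI - A) = s^3 + 6s^2 + 5s - 12.
Rational-root test: any integer root divides -12. Testing small divisors, s = 1 works: p(1) = 1 + 6 + 5 + (-12) = 0, so (s - 1) is a factor.
Dividing, p(s) = (s - 1)(s^2 + 7s + 12).
Factor s^2 + 7s + 12: two numbers with sum -7 and product 12 are -3 and -4, so s^2 + 7s + 12 = (s + 3)(s + 4).
Hence p(s) = (s - 1) (s + 3) (s + 4), with roots -4, -3, 1.
At least one eigenvalue has non-negative real part, so the system is not asymptotically stable.

-4, -3, 1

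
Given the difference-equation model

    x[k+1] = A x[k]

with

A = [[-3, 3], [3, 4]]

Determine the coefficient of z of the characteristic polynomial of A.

For a 2×2 matrix, det(zI - A) = z^2 - (tr A)z + det A.
tr A = 1, det A = -21.
So p(z) = z^2 - z - 21.
The coefficient of z is -1.

-1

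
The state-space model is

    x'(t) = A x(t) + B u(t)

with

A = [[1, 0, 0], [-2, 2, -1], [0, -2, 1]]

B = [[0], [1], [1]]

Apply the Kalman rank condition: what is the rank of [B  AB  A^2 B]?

2

AB = [[0], [1], [-1]]
A^2B = [[0], [3], [-3]]
Controllability matrix C = [B  AB  A^2B] = [[0, 0, 0], [1, 1, 3], [1, -1, -3]]
Row 1 of C is identically zero, so rank(C) ≤ 2.
The 2×2 minor from rows 2, 3, columns 1, 2 is 1·(-1) - 1·1 = -1 - 1 = -2 ≠ 0, so rank(C) = 2.
rank(C) = 2 < n = 3, so the pair (A, B) is not completely controllable.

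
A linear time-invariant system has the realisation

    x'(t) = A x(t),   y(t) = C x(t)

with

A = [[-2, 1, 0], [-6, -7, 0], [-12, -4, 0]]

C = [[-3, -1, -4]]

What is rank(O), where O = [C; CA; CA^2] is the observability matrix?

2

CA = [[60, 20, 0]]
CA^2 = [[-240, -80, 0]]
Observability matrix O = [C; CA; CA^2] = [[-3, -1, -4], [60, 20, 0], [-240, -80, 0]]
The columns c1, c2, c3 of O are linearly dependent: -c1 + 3·c2 = 0 (check each entry), so rank(O) ≤ 2.
The 2×2 minor from rows 1, 2, columns 1, 3 is (-3)·0 - (-4)·60 = 0 - (-240) = 240 ≠ 0, so rank(O) = 2.
rank(O) = 2 < n = 3, so the pair (A, C) is not completely observable.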